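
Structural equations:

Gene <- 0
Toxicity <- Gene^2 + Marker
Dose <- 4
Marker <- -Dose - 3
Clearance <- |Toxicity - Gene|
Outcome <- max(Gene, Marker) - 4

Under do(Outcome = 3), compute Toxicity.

do(Outcome=3) replaces the equation Outcome <- max(Gene, Marker) - 4 with the constant Outcome = 3.
No directed path runs from Outcome to Toxicity, so Toxicity keeps its natural value.
Marker = -Dose - 3  [with Dose=4]  = -7
Toxicity = Gene^2 + Marker  [with Gene=0, Marker=-7]  = -7

-7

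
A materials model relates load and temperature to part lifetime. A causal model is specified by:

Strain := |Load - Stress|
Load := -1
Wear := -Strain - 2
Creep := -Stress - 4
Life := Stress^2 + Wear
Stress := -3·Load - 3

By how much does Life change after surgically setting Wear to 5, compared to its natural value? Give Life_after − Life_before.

The intervention breaks the incoming arrows to Wear: Wear := -Strain - 2 no longer applies, and Wear = 5.
Stress = -3·Load - 3  [with Load=-1]  = 0
Life = Stress^2 + Wear  [with Stress=0, Wear=5]  = 5
Without intervention: Stress = -3·Load - 3  [with Load=-1]  = 0; Strain = |Load - Stress|  [with Load=-1, Stress=0]  = 1; Wear = -Strain - 2  [with Strain=1]  = -3; Life = Stress^2 + Wear  [with Stress=0, Wear=-3]  = -3.
Change = 5 − (-3) = 8.

8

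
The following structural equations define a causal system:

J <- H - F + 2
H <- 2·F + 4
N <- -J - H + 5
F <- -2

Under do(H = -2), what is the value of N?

5

Under do(H=-2), the mechanism H <- 2·F + 4 is discarded; H is fixed at -2.
J = H - F + 2  [with H=-2, F=-2]  = 2
N = -J - H + 5  [with J=2, H=-2]  = 5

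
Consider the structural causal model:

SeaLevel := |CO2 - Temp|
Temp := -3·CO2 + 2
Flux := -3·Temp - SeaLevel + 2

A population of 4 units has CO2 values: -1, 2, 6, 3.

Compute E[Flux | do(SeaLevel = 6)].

The intervention sets SeaLevel=6 in all 4 units regardless of CO2. Recomputing Flux per unit gives -19, 8, 44, 17; average 12.5.

12.5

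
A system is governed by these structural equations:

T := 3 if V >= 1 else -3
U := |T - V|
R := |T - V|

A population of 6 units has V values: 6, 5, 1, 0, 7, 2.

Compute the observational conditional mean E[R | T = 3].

2.4

Conditioning on T=3 selects the 5 unit(s) with V ∈ {6, 5, 1, 7, 2}. Their R values: 3, 2, 2, 4, 1. Mean = 2.4.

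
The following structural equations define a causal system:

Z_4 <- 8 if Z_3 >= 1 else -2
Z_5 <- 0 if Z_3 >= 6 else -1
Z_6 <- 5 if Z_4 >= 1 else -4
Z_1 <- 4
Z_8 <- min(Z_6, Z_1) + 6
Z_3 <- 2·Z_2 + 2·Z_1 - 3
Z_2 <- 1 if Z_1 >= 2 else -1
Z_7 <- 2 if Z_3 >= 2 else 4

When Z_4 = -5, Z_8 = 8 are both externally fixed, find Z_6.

The joint intervention fixes Z_4 = -5, Z_8 = 8, removing each variable's own equation.
Z_6 = 5 if Z_4 >= 1 else -4  [with Z_4=-5]  = -4

-4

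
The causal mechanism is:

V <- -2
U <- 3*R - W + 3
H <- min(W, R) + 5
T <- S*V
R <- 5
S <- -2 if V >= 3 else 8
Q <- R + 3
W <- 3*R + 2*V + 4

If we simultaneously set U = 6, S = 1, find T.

Setting U = 6, S = 1 by intervention discards those variables' equations.
T = S*V  [with S=1, V=-2]  = -2

-2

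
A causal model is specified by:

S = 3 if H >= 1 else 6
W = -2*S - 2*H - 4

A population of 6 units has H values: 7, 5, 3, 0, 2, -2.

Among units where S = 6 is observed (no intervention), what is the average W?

E[W|S=6] averages over only the 2 units with S=6 (H = 0, -2): W = -16, -12, mean -14.

-14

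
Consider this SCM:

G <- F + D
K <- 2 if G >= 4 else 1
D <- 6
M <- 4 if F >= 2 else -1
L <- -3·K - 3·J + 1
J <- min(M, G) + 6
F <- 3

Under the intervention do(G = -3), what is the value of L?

The intervention breaks the incoming arrows to G: G <- F + D no longer applies, and G = -3.
M = 4 if F >= 2 else -1  [with F=3]  = 4
K = 2 if G >= 4 else 1  [with G=-3]  = 1
J = min(M, G) + 6  [with M=4, G=-3]  = 3
L = -3·K - 3·J + 1  [with K=1, J=3]  = -11

-11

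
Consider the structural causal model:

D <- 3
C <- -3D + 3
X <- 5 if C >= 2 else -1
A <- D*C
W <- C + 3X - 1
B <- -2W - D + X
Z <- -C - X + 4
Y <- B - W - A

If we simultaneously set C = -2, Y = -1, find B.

8

Under do(C = -2, Y = -1), each intervened variable's structural equation is replaced by its fixed value.
X = 5 if C >= 2 else -1  [with C=-2]  = -1
W = C + 3X - 1  [with C=-2, X=-1]  = -6
B = -2W - D + X  [with W=-6, D=3, X=-1]  = 8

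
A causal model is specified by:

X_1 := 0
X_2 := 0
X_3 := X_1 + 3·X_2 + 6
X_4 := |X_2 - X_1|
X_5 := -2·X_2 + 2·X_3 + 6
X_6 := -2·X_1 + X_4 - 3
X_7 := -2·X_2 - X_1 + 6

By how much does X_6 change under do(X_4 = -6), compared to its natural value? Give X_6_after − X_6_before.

Under do(X_4=-6), the mechanism X_4 := |X_2 - X_1| is discarded; X_4 is fixed at -6.
X_6 = -2·X_1 + X_4 - 3  [with X_1=0, X_4=-6]  = -9
Without intervention: X_4 = |X_2 - X_1|  [with X_2=0, X_1=0]  = 0; X_6 = -2·X_1 + X_4 - 3  [with X_1=0, X_4=0]  = -3.
Change = -9 − (-3) = -6.

-6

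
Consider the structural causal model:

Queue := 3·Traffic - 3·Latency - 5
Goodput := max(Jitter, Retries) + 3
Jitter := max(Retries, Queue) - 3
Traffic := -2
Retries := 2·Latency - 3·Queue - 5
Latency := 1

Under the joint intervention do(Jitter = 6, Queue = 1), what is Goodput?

The joint intervention fixes Jitter = 6, Queue = 1, removing each variable's own equation.
Retries = 2·Latency - 3·Queue - 5  [with Latency=1, Queue=1]  = -6
Goodput = max(Jitter, Retries) + 3  [with Jitter=6, Retries=-6]  = 9

9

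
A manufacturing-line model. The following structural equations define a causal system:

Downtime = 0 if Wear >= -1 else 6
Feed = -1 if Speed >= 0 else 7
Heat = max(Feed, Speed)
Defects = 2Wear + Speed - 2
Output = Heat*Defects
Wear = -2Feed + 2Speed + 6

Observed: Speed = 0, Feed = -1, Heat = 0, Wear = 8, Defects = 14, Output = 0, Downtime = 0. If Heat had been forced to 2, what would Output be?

28

The intervention breaks the incoming arrows to Heat: Heat = max(Feed, Speed) no longer applies, and Heat = 2.
Feed = -1 if Speed >= 0 else 7  [with Speed=0]  = -1
Wear = -2Feed + 2Speed + 6  [with Feed=-1, Speed=0]  = 8
Defects = 2Wear + Speed - 2  [with Wear=8, Speed=0]  = 14
Output = Heat*Defects  [with Heat=2, Defects=14]  = 28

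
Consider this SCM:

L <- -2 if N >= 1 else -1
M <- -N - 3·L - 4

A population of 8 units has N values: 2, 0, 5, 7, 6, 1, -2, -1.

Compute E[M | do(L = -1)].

-3.25

do(L=-1) breaks L's dependence on N. With L=-1 fixed, M across the units is -3, -1, -6, -8, -7, -2, 1, 0, mean -3.25.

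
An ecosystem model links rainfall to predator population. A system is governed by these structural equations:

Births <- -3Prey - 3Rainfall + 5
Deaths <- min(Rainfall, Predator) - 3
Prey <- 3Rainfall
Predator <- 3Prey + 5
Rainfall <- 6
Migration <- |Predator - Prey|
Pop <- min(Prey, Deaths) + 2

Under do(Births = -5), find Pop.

The intervention breaks the incoming arrows to Births: Births <- -3Prey - 3Rainfall + 5 no longer applies, and Births = -5.
No directed path runs from Births to Pop, so Pop keeps its natural value.
Prey = 3Rainfall  [with Rainfall=6]  = 18
Predator = 3Prey + 5  [with Prey=18]  = 59
Deaths = min(Rainfall, Predator) - 3  [with Rainfall=6, Predator=59]  = 3
Pop = min(Prey, Deaths) + 2  [with Prey=18, Deaths=3]  = 5

5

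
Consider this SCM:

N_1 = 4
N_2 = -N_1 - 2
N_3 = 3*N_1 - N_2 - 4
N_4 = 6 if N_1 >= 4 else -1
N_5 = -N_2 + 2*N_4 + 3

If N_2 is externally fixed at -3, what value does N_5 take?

18

do(N_2=-3) replaces the equation N_2 = -N_1 - 2 with the constant N_2 = -3.
N_4 = 6 if N_1 >= 4 else -1  [with N_1=4]  = 6
N_5 = -N_2 + 2*N_4 + 3  [with N_2=-3, N_4=6]  = 18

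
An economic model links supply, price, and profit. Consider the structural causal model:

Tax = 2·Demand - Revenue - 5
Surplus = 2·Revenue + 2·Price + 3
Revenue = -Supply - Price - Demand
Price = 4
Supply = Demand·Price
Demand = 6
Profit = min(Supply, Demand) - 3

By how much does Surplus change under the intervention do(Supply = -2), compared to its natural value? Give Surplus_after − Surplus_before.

52

The intervention breaks the incoming arrows to Supply: Supply = Demand·Price no longer applies, and Supply = -2.
Revenue = -Supply - Price - Demand  [with Supply=-2, Price=4, Demand=6]  = -8
Surplus = 2·Revenue + 2·Price + 3  [with Revenue=-8, Price=4]  = -5
Without intervention: Supply = Demand·Price  [with Demand=6, Price=4]  = 24; Revenue = -Supply - Price - Demand  [with Supply=24, Price=4, Demand=6]  = -34; Surplus = 2·Revenue + 2·Price + 3  [with Revenue=-34, Price=4]  = -57.
Change = -5 − (-57) = 52.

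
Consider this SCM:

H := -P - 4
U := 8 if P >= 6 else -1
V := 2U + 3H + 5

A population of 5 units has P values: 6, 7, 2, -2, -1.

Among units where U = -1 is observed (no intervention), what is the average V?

-8

Observing U=-1 restricts to units where U's equation naturally yields -1: P ∈ {2, -2, -1}. In that subpopulation V = -15, -3, -6, mean -8.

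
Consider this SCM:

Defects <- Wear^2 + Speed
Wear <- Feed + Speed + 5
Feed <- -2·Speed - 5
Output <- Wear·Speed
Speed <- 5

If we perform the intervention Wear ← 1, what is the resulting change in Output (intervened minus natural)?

30

do(Wear=1) replaces the equation Wear <- Feed + Speed + 5 with the constant Wear = 1.
Output = Wear·Speed  [with Wear=1, Speed=5]  = 5
Without intervention: Feed = -2·Speed - 5  [with Speed=5]  = -15; Wear = Feed + Speed + 5  [with Feed=-15, Speed=5]  = -5; Output = Wear·Speed  [with Wear=-5, Speed=5]  = -25.
Change = 5 − (-25) = 30.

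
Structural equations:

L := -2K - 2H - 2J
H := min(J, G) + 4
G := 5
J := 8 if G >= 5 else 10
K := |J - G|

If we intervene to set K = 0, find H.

9

Under do(K=0), the mechanism K := |J - G| is discarded; K is fixed at 0.
Since H is not a descendant of the intervened variable, it is unaffected.
J = 8 if G >= 5 else 10  [with G=5]  = 8
H = min(J, G) + 4  [with J=8, G=5]  = 9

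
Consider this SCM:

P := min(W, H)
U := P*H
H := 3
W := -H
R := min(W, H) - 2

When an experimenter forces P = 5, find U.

15

do(P=5) replaces the equation P := min(W, H) with the constant P = 5.
U = P*H  [with P=5, H=3]  = 15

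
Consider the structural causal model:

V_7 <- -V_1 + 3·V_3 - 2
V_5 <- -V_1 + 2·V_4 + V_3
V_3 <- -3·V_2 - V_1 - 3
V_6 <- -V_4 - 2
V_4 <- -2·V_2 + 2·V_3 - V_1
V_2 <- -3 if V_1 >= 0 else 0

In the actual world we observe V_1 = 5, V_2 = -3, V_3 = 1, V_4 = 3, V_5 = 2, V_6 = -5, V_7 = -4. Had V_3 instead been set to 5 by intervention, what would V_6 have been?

-13

The intervention breaks the incoming arrows to V_3: V_3 <- -3·V_2 - V_1 - 3 no longer applies, and V_3 = 5.
V_2 = -3 if V_1 >= 0 else 0  [with V_1=5]  = -3
V_4 = -2·V_2 + 2·V_3 - V_1  [with V_2=-3, V_3=5, V_1=5]  = 11
V_6 = -V_4 - 2  [with V_4=11]  = -13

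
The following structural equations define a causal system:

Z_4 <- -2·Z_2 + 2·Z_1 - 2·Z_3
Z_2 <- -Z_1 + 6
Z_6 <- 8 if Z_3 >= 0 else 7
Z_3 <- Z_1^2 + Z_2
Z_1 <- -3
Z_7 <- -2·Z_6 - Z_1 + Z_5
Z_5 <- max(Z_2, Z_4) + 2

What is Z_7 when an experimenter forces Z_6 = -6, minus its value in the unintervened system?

28

Intervening sets Z_6 = -6 and removes its equation (Z_6 <- 8 if Z_3 >= 0 else 7).
Z_2 = -Z_1 + 6  [with Z_1=-3]  = 9
Z_3 = Z_1^2 + Z_2  [with Z_1=-3, Z_2=9]  = 18
Z_4 = -2·Z_2 + 2·Z_1 - 2·Z_3  [with Z_2=9, Z_1=-3, Z_3=18]  = -60
Z_5 = max(Z_2, Z_4) + 2  [with Z_2=9, Z_4=-60]  = 11
Z_7 = -2·Z_6 - Z_1 + Z_5  [with Z_6=-6, Z_1=-3, Z_5=11]  = 26
Without intervention: Z_2 = -Z_1 + 6  [with Z_1=-3]  = 9; Z_3 = Z_1^2 + Z_2  [with Z_1=-3, Z_2=9]  = 18; Z_4 = -2·Z_2 + 2·Z_1 - 2·Z_3  [with Z_2=9, Z_1=-3, Z_3=18]  = -60; Z_5 = max(Z_2, Z_4) + 2  [with Z_2=9, Z_4=-60]  = 11; Z_6 = 8 if Z_3 >= 0 else 7  [with Z_3=18]  = 8; Z_7 = -2·Z_6 - Z_1 + Z_5  [with Z_6=8, Z_1=-3, Z_5=11]  = -2.
Change = 26 − (-2) = 28.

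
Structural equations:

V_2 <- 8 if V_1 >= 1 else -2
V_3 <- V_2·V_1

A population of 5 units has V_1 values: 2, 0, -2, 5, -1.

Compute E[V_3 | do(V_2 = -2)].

The intervention sets V_2=-2 in all 5 units regardless of V_1. Recomputing V_3 per unit gives -4, 0, 4, -10, 2; average -1.6.

-1.6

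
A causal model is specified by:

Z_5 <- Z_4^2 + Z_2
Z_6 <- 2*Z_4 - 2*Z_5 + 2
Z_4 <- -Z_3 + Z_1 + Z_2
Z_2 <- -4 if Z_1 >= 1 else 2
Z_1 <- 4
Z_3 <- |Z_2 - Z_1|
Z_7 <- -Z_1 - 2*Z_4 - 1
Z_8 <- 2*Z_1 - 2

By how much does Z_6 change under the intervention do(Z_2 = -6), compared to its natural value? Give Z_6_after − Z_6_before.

Under do(Z_2=-6), the mechanism Z_2 <- -4 if Z_1 >= 1 else 2 is discarded; Z_2 is fixed at -6.
Z_3 = |Z_2 - Z_1|  [with Z_2=-6, Z_1=4]  = 10
Z_4 = -Z_3 + Z_1 + Z_2  [with Z_3=10, Z_1=4, Z_2=-6]  = -12
Z_5 = Z_4^2 + Z_2  [with Z_4=-12, Z_2=-6]  = 138
Z_6 = 2*Z_4 - 2*Z_5 + 2  [with Z_4=-12, Z_5=138]  = -298
Without intervention: Z_2 = -4 if Z_1 >= 1 else 2  [with Z_1=4]  = -4; Z_3 = |Z_2 - Z_1|  [with Z_2=-4, Z_1=4]  = 8; Z_4 = -Z_3 + Z_1 + Z_2  [with Z_3=8, Z_1=4, Z_2=-4]  = -8; Z_5 = Z_4^2 + Z_2  [with Z_4=-8, Z_2=-4]  = 60; Z_6 = 2*Z_4 - 2*Z_5 + 2  [with Z_4=-8, Z_5=60]  = -134.
Change = -298 − (-134) = -164.

-164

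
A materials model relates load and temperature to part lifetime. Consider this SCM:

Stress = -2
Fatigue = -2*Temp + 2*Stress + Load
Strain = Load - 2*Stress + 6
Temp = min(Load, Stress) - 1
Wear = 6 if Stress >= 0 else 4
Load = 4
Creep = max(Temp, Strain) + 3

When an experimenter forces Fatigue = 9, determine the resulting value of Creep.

17

The intervention breaks the incoming arrows to Fatigue: Fatigue = -2*Temp + 2*Stress + Load no longer applies, and Fatigue = 9.
Creep is not downstream of the intervention, so its value is determined by the original equations.
Strain = Load - 2*Stress + 6  [with Load=4, Stress=-2]  = 14
Temp = min(Load, Stress) - 1  [with Load=4, Stress=-2]  = -3
Creep = max(Temp, Strain) + 3  [with Temp=-3, Strain=14]  = 17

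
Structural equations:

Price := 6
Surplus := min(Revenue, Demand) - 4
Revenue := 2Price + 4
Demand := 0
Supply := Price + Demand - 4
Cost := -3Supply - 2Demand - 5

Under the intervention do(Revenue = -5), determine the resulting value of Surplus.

-9

The intervention breaks the incoming arrows to Revenue: Revenue := 2Price + 4 no longer applies, and Revenue = -5.
Surplus = min(Revenue, Demand) - 4  [with Revenue=-5, Demand=0]  = -9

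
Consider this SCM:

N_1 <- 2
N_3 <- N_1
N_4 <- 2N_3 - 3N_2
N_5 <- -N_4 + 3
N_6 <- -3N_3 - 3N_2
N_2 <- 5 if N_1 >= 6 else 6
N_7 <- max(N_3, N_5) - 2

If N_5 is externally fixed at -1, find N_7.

Under do(N_5=-1), the mechanism N_5 <- -N_4 + 3 is discarded; N_5 is fixed at -1.
N_3 = N_1  [with N_1=2]  = 2
N_7 = max(N_3, N_5) - 2  [with N_3=2, N_5=-1]  = 0

0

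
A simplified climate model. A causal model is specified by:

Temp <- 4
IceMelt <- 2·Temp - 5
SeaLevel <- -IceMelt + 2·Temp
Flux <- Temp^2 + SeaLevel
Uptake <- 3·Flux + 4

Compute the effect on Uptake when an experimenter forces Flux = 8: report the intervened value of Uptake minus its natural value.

Intervening sets Flux = 8 and removes its equation (Flux <- Temp^2 + SeaLevel).
Uptake = 3·Flux + 4  [with Flux=8]  = 28
Without intervention: IceMelt = 2·Temp - 5  [with Temp=4]  = 3; SeaLevel = -IceMelt + 2·Temp  [with IceMelt=3, Temp=4]  = 5; Flux = Temp^2 + SeaLevel  [with Temp=4, SeaLevel=5]  = 21; Uptake = 3·Flux + 4  [with Flux=21]  = 67.
Change = 28 − 67 = -39.

-39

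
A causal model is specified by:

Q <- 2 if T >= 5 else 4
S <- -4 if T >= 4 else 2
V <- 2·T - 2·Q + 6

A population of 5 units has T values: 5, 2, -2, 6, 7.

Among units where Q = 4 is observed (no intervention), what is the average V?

Conditioning on Q=4 selects the 2 unit(s) with T ∈ {2, -2}. Their V values: 2, -6. Mean = -2.

-2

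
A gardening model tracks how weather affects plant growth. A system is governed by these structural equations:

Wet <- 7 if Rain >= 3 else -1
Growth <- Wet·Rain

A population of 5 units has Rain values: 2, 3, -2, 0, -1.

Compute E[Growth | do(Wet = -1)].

do(Wet=-1) breaks Wet's dependence on Rain. With Wet=-1 fixed, Growth across the units is -2, -3, 2, 0, 1, mean -0.4.

-0.4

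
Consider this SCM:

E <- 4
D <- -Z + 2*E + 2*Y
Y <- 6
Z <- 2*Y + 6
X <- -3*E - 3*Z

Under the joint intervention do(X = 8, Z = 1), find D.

Under do(X = 8, Z = 1), each intervened variable's structural equation is replaced by its fixed value.
D = -Z + 2*E + 2*Y  [with Z=1, E=4, Y=6]  = 19

19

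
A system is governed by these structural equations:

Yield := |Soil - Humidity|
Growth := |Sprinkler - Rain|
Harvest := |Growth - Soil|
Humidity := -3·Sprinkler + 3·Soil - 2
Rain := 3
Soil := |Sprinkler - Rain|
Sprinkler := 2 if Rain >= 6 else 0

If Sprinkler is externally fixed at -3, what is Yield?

19

Under do(Sprinkler=-3), the mechanism Sprinkler := 2 if Rain >= 6 else 0 is discarded; Sprinkler is fixed at -3.
Soil = |Sprinkler - Rain|  [with Sprinkler=-3, Rain=3]  = 6
Humidity = -3·Sprinkler + 3·Soil - 2  [with Sprinkler=-3, Soil=6]  = 25
Yield = |Soil - Humidity|  [with Soil=6, Humidity=25]  = 19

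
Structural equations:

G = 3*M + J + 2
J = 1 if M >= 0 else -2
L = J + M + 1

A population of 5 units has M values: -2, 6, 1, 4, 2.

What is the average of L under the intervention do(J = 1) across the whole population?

The intervention sets J=1 in all 5 units regardless of M. Recomputing L per unit gives 0, 8, 3, 6, 4; average 4.2.

4.2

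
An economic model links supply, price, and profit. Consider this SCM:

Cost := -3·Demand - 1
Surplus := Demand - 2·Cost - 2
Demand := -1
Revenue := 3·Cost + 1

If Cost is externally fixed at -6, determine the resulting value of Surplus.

Under do(Cost=-6), the mechanism Cost := -3·Demand - 1 is discarded; Cost is fixed at -6.
Surplus = Demand - 2·Cost - 2  [with Demand=-1, Cost=-6]  = 9

9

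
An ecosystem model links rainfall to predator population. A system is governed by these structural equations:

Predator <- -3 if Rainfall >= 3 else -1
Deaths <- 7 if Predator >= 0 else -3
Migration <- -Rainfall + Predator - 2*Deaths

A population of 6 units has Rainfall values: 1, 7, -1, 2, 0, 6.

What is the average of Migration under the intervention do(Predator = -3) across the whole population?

0.5

Under do(Predator=-3), Predator's equation is replaced by Predator=-3 for every unit. Per-unit Migration: 2, -4, 4, 1, 3, -3. Mean = 0.5.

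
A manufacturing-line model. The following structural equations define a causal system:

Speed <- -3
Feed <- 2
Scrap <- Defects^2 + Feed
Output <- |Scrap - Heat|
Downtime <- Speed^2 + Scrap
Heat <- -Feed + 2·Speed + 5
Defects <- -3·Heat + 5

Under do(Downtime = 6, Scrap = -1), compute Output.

Setting Downtime = 6, Scrap = -1 by intervention discards those variables' equations.
Heat = -Feed + 2·Speed + 5  [with Feed=2, Speed=-3]  = -3
Output = |Scrap - Heat|  [with Scrap=-1, Heat=-3]  = 2

2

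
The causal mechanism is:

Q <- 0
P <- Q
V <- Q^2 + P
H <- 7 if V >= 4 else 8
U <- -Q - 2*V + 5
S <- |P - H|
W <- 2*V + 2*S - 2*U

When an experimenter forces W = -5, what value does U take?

5

The intervention breaks the incoming arrows to W: W <- 2*V + 2*S - 2*U no longer applies, and W = -5.
U is not downstream of the intervention, so its value is determined by the original equations.
P = Q  [with Q=0]  = 0
V = Q^2 + P  [with Q=0, P=0]  = 0
U = -Q - 2*V + 5  [with Q=0, V=0]  = 5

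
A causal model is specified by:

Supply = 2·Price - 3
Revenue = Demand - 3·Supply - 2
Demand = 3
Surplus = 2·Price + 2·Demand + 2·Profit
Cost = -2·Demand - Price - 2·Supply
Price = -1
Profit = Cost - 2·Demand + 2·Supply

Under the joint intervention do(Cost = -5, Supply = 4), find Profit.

-3

The joint intervention fixes Cost = -5, Supply = 4, removing each variable's own equation.
Profit = Cost - 2·Demand + 2·Supply  [with Cost=-5, Demand=3, Supply=4]  = -3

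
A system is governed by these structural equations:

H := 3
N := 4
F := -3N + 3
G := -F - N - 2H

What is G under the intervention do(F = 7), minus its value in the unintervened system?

-16

The intervention breaks the incoming arrows to F: F := -3N + 3 no longer applies, and F = 7.
G = -F - N - 2H  [with F=7, N=4, H=3]  = -17
Without intervention: F = -3N + 3  [with N=4]  = -9; G = -F - N - 2H  [with F=-9, N=4, H=3]  = -1.
Change = -17 − (-1) = -16.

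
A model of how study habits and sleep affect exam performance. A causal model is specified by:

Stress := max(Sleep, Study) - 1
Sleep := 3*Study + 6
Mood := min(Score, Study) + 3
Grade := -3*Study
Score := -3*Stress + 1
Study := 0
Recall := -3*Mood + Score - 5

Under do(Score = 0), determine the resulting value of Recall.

Under do(Score=0), the mechanism Score := -3*Stress + 1 is discarded; Score is fixed at 0.
Mood = min(Score, Study) + 3  [with Score=0, Study=0]  = 3
Recall = -3*Mood + Score - 5  [with Mood=3, Score=0]  = -14

-14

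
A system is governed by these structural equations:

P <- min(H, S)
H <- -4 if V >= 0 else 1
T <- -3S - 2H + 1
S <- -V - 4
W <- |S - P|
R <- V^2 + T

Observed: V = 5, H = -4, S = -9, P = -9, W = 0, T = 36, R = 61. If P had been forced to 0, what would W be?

Intervening sets P = 0 and removes its equation (P <- min(H, S)).
S = -V - 4  [with V=5]  = -9
W = |S - P|  [with S=-9, P=0]  = 9

9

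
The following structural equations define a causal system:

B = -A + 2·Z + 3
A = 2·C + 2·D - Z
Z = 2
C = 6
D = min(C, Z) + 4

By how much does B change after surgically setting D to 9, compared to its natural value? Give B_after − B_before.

-6

do(D=9) replaces the equation D = min(C, Z) + 4 with the constant D = 9.
A = 2·C + 2·D - Z  [with C=6, D=9, Z=2]  = 28
B = -A + 2·Z + 3  [with A=28, Z=2]  = -21
Without intervention: D = min(C, Z) + 4  [with C=6, Z=2]  = 6; A = 2·C + 2·D - Z  [with C=6, D=6, Z=2]  = 22; B = -A + 2·Z + 3  [with A=22, Z=2]  = -15.
Change = -21 − (-15) = -6.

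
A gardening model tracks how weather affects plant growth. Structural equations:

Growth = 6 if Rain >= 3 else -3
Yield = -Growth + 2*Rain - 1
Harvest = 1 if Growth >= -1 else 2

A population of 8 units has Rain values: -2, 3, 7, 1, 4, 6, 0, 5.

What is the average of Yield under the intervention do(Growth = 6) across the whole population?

Under do(Growth=6), Growth's equation is replaced by Growth=6 for every unit. Per-unit Yield: -11, -1, 7, -5, 1, 5, -7, 3. Mean = -1.

-1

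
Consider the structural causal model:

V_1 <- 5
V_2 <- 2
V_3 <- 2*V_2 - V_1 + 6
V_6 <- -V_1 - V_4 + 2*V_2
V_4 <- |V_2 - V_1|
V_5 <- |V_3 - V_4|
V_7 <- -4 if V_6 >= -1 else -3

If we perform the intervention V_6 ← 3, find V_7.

-4

Intervening sets V_6 = 3 and removes its equation (V_6 <- -V_1 - V_4 + 2*V_2).
V_7 = -4 if V_6 >= -1 else -3  [with V_6=3]  = -4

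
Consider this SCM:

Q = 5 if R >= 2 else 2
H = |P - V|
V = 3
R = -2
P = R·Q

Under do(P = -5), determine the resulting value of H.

8

Intervening sets P = -5 and removes its equation (P = R·Q).
H = |P - V|  [with P=-5, V=3]  = 8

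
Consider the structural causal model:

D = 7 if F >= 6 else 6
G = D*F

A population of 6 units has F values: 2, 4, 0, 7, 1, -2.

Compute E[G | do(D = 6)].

12

do(D=6) breaks D's dependence on F. With D=6 fixed, G across the units is 12, 24, 0, 42, 6, -12, mean 12.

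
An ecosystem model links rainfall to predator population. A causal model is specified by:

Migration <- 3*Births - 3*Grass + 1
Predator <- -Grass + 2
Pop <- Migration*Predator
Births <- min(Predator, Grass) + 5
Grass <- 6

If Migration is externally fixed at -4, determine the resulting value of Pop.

16

Intervening sets Migration = -4 and removes its equation (Migration <- 3*Births - 3*Grass + 1).
Predator = -Grass + 2  [with Grass=6]  = -4
Pop = Migration*Predator  [with Migration=-4, Predator=-4]  = 16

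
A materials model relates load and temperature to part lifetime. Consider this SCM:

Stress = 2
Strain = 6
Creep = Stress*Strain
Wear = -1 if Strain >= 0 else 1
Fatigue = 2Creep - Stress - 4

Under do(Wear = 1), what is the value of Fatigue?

18

Intervening sets Wear = 1 and removes its equation (Wear = -1 if Strain >= 0 else 1).
No directed path runs from Wear to Fatigue, so Fatigue keeps its natural value.
Creep = Stress*Strain  [with Stress=2, Strain=6]  = 12
Fatigue = 2Creep - Stress - 4  [with Creep=12, Stress=2]  = 18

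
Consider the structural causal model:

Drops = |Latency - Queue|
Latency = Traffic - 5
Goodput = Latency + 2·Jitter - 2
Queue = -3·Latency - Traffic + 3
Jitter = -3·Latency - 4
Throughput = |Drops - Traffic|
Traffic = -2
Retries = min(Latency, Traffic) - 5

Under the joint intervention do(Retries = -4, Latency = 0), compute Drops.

5

Setting Retries = -4, Latency = 0 by intervention discards those variables' equations.
Queue = -3·Latency - Traffic + 3  [with Latency=0, Traffic=-2]  = 5
Drops = |Latency - Queue|  [with Latency=0, Queue=5]  = 5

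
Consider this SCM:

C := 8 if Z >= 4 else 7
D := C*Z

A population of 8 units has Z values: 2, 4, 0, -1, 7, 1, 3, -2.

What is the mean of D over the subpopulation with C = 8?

44

Observing C=8 restricts to units where C's equation naturally yields 8: Z ∈ {4, 7}. In that subpopulation D = 32, 56, mean 44.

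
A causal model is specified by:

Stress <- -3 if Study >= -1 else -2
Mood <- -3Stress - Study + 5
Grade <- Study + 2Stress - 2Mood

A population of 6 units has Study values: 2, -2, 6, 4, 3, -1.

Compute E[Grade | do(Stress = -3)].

do(Stress=-3) breaks Stress's dependence on Study. With Stress=-3 fixed, Grade across the units is -28, -40, -16, -22, -25, -37, mean -28.

-28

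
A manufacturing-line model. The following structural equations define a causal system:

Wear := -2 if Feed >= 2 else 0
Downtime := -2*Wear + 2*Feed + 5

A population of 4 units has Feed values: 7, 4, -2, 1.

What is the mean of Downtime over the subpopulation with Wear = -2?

20

Conditioning on Wear=-2 selects the 2 unit(s) with Feed ∈ {7, 4}. Their Downtime values: 23, 17. Mean = 20.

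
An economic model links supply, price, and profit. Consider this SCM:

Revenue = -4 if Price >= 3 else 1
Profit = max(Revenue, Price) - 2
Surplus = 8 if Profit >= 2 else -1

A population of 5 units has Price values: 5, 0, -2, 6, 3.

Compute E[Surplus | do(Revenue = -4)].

The intervention sets Revenue=-4 in all 5 units regardless of Price. Recomputing Surplus per unit gives 8, -1, -1, 8, -1; average 2.6.

2.6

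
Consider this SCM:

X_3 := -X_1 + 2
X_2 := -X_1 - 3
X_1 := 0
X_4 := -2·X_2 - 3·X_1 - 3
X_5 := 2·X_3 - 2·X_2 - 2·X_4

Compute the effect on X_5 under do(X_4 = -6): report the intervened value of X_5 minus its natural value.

18

Intervening sets X_4 = -6 and removes its equation (X_4 := -2·X_2 - 3·X_1 - 3).
X_2 = -X_1 - 3  [with X_1=0]  = -3
X_3 = -X_1 + 2  [with X_1=0]  = 2
X_5 = 2·X_3 - 2·X_2 - 2·X_4  [with X_3=2, X_2=-3, X_4=-6]  = 22
Without intervention: X_2 = -X_1 - 3  [with X_1=0]  = -3; X_3 = -X_1 + 2  [with X_1=0]  = 2; X_4 = -2·X_2 - 3·X_1 - 3  [with X_2=-3, X_1=0]  = 3; X_5 = 2·X_3 - 2·X_2 - 2·X_4  [with X_3=2, X_2=-3, X_4=3]  = 4.
Change = 22 − 4 = 18.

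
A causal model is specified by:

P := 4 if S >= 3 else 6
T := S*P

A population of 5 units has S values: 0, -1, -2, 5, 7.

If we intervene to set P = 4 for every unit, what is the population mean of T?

Under do(P=4), P's equation is replaced by P=4 for every unit. Per-unit T: 0, -4, -8, 20, 28. Mean = 7.2.

7.2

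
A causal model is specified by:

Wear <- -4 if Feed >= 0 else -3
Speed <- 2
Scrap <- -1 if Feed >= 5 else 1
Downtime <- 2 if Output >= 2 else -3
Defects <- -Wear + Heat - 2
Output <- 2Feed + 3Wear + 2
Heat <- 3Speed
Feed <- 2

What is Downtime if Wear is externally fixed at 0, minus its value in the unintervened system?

do(Wear=0) replaces the equation Wear <- -4 if Feed >= 0 else -3 with the constant Wear = 0.
Output = 2Feed + 3Wear + 2  [with Feed=2, Wear=0]  = 6
Downtime = 2 if Output >= 2 else -3  [with Output=6]  = 2
Without intervention: Wear = -4 if Feed >= 0 else -3  [with Feed=2]  = -4; Output = 2Feed + 3Wear + 2  [with Feed=2, Wear=-4]  = -6; Downtime = 2 if Output >= 2 else -3  [with Output=-6]  = -3.
Change = 2 − (-3) = 5.

5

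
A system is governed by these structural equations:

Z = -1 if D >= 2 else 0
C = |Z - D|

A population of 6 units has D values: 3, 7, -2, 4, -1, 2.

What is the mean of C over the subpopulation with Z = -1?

Observing Z=-1 restricts to units where Z's equation naturally yields -1: D ∈ {3, 7, 4, 2}. In that subpopulation C = 4, 8, 5, 3, mean 5.

5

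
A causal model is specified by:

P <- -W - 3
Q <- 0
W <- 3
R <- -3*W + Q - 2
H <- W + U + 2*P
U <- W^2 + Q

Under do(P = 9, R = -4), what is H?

Setting P = 9, R = -4 by intervention discards those variables' equations.
U = W^2 + Q  [with W=3, Q=0]  = 9
H = W + U + 2*P  [with W=3, U=9, P=9]  = 30

30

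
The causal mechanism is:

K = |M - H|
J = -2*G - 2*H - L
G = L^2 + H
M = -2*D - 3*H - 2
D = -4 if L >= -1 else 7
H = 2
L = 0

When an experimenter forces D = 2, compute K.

The intervention breaks the incoming arrows to D: D = -4 if L >= -1 else 7 no longer applies, and D = 2.
M = -2*D - 3*H - 2  [with D=2, H=2]  = -12
K = |M - H|  [with M=-12, H=2]  = 14

14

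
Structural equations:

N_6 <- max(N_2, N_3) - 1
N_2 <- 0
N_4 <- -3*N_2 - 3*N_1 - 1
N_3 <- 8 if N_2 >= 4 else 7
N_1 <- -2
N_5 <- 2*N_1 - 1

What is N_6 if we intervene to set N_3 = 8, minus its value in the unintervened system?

The intervention breaks the incoming arrows to N_3: N_3 <- 8 if N_2 >= 4 else 7 no longer applies, and N_3 = 8.
N_6 = max(N_2, N_3) - 1  [with N_2=0, N_3=8]  = 7
Without intervention: N_3 = 8 if N_2 >= 4 else 7  [with N_2=0]  = 7; N_6 = max(N_2, N_3) - 1  [with N_2=0, N_3=7]  = 6.
Change = 7 − 6 = 1.

1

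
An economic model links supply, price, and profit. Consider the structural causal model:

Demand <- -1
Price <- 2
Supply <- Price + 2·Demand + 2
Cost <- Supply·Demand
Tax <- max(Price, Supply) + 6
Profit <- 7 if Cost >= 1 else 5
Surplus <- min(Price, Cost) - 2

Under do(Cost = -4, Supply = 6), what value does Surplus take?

The joint intervention fixes Cost = -4, Supply = 6, removing each variable's own equation.
Surplus = min(Price, Cost) - 2  [with Price=2, Cost=-4]  = -6

-6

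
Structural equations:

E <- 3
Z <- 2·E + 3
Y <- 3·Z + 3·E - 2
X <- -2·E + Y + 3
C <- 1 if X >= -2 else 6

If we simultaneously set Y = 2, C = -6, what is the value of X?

The joint intervention fixes Y = 2, C = -6, removing each variable's own equation.
X = -2·E + Y + 3  [with E=3, Y=2]  = -1

-1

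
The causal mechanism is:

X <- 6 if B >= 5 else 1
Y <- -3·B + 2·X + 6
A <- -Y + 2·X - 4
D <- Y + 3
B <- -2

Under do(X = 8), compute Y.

28

The intervention breaks the incoming arrows to X: X <- 6 if B >= 5 else 1 no longer applies, and X = 8.
Y = -3·B + 2·X + 6  [with B=-2, X=8]  = 28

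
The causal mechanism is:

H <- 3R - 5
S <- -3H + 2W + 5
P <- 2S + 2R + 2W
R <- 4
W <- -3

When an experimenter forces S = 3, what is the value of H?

7

Under do(S=3), the mechanism S <- -3H + 2W + 5 is discarded; S is fixed at 3.
Since H is not a descendant of the intervened variable, it is unaffected.
H = 3R - 5  [with R=4]  = 7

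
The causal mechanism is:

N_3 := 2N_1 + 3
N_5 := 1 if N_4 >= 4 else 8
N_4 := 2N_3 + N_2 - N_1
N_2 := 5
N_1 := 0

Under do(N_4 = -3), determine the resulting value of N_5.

Intervening sets N_4 = -3 and removes its equation (N_4 := 2N_3 + N_2 - N_1).
N_5 = 1 if N_4 >= 4 else 8  [with N_4=-3]  = 8

8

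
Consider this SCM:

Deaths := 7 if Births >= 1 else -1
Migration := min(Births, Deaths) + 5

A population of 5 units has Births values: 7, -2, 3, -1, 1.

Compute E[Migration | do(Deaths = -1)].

3.8

Under do(Deaths=-1), Deaths's equation is replaced by Deaths=-1 for every unit. Per-unit Migration: 4, 3, 4, 4, 4. Mean = 3.8.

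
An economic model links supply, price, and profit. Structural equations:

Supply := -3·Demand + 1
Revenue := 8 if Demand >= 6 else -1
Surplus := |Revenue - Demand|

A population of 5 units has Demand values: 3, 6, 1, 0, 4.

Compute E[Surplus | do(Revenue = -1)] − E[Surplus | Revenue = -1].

Every unit gets Revenue=-1 under the intervention. Surplus values become 4, 7, 2, 1, 5; E[Surplus|do(Revenue=-1)] = 3.8.
Conditioning on Revenue=-1 selects the 4 unit(s) with Demand ∈ {3, 1, 0, 4}. Their Surplus values: 4, 2, 1, 5. Mean = 3.
Difference = 3.8 − 3 = 0.8.

0.8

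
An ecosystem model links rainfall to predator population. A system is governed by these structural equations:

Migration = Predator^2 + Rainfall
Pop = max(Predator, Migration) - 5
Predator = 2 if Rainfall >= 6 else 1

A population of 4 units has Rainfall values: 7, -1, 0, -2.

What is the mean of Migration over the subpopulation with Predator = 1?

0

Observing Predator=1 restricts to units where Predator's equation naturally yields 1: Rainfall ∈ {-1, 0, -2}. In that subpopulation Migration = 0, 1, -1, mean 0.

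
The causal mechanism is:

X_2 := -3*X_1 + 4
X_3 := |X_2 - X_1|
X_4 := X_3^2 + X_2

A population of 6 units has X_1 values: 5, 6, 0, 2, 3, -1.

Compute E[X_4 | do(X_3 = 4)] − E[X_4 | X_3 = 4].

-4.5

do(X_3=4) breaks X_3's dependence on X_1. With X_3=4 fixed, X_4 across the units is 5, 2, 20, 14, 11, 23, mean 12.5.
Conditioning on X_3=4 selects the 2 unit(s) with X_1 ∈ {0, 2}. Their X_4 values: 20, 14. Mean = 17.
Difference = 12.5 − 17 = -4.5.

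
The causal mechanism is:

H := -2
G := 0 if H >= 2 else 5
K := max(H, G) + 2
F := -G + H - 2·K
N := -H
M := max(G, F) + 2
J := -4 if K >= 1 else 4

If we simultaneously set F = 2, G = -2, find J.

Under do(F = 2, G = -2), each intervened variable's structural equation is replaced by its fixed value.
K = max(H, G) + 2  [with H=-2, G=-2]  = 0
J = -4 if K >= 1 else 4  [with K=0]  = 4

4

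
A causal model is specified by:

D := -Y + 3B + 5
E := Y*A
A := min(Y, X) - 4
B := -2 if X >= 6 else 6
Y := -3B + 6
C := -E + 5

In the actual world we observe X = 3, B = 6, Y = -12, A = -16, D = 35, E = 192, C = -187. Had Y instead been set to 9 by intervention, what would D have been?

do(Y=9) replaces the equation Y := -3B + 6 with the constant Y = 9.
B = -2 if X >= 6 else 6  [with X=3]  = 6
D = -Y + 3B + 5  [with Y=9, B=6]  = 14

14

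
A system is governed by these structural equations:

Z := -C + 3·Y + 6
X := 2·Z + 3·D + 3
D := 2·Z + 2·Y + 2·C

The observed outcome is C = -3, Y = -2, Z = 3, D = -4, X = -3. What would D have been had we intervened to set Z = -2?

-14

The intervention breaks the incoming arrows to Z: Z := -C + 3·Y + 6 no longer applies, and Z = -2.
D = 2·Z + 2·Y + 2·C  [with Z=-2, Y=-2, C=-3]  = -14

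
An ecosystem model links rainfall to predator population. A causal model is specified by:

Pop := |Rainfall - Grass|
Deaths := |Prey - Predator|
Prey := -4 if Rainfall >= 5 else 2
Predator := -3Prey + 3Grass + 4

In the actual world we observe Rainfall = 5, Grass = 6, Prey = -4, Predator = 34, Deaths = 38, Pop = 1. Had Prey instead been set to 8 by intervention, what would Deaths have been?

do(Prey=8) replaces the equation Prey := -4 if Rainfall >= 5 else 2 with the constant Prey = 8.
Predator = -3Prey + 3Grass + 4  [with Prey=8, Grass=6]  = -2
Deaths = |Prey - Predator|  [with Prey=8, Predator=-2]  = 10

10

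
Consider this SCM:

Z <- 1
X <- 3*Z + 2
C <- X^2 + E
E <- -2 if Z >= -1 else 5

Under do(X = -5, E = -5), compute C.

Setting X = -5, E = -5 by intervention discards those variables' equations.
C = X^2 + E  [with X=-5, E=-5]  = 20

20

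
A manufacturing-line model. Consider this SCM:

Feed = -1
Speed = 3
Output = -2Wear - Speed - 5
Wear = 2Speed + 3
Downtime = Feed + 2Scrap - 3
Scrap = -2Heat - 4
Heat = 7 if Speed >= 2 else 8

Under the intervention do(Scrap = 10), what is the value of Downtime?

Under do(Scrap=10), the mechanism Scrap = -2Heat - 4 is discarded; Scrap is fixed at 10.
Downtime = Feed + 2Scrap - 3  [with Feed=-1, Scrap=10]  = 16

16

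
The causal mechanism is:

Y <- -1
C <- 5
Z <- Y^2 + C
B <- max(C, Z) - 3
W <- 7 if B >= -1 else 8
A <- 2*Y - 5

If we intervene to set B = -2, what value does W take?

Intervening sets B = -2 and removes its equation (B <- max(C, Z) - 3).
W = 7 if B >= -1 else 8  [with B=-2]  = 8

8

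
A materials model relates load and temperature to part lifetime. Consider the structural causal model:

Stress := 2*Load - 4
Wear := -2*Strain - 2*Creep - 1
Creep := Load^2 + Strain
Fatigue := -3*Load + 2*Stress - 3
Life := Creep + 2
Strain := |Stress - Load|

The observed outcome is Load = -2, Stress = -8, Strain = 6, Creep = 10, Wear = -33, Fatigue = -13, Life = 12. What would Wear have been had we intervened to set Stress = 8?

do(Stress=8) replaces the equation Stress := 2*Load - 4 with the constant Stress = 8.
Strain = |Stress - Load|  [with Stress=8, Load=-2]  = 10
Creep = Load^2 + Strain  [with Load=-2, Strain=10]  = 14
Wear = -2*Strain - 2*Creep - 1  [with Strain=10, Creep=14]  = -49

-49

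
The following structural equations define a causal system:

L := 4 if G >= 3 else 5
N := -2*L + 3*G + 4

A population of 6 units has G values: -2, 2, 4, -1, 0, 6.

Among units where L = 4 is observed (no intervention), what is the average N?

11

Observing L=4 restricts to units where L's equation naturally yields 4: G ∈ {4, 6}. In that subpopulation N = 8, 14, mean 11.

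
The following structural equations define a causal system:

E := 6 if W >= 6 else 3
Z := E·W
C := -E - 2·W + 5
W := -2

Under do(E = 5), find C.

The intervention breaks the incoming arrows to E: E := 6 if W >= 6 else 3 no longer applies, and E = 5.
C = -E - 2·W + 5  [with E=5, W=-2]  = 4

4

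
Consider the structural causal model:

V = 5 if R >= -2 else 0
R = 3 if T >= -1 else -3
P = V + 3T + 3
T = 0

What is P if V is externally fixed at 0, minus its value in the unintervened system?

-5

The intervention breaks the incoming arrows to V: V = 5 if R >= -2 else 0 no longer applies, and V = 0.
P = V + 3T + 3  [with V=0, T=0]  = 3
Without intervention: R = 3 if T >= -1 else -3  [with T=0]  = 3; V = 5 if R >= -2 else 0  [with R=3]  = 5; P = V + 3T + 3  [with V=5, T=0]  = 8.
Change = 3 − 8 = -5.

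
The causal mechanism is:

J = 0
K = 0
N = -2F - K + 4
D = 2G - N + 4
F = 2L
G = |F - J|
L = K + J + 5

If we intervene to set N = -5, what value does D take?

Intervening sets N = -5 and removes its equation (N = -2F - K + 4).
L = K + J + 5  [with K=0, J=0]  = 5
F = 2L  [with L=5]  = 10
G = |F - J|  [with F=10, J=0]  = 10
D = 2G - N + 4  [with G=10, N=-5]  = 29

29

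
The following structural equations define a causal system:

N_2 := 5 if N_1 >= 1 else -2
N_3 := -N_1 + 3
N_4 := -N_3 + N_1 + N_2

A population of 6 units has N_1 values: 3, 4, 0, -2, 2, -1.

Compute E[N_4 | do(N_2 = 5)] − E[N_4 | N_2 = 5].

Under do(N_2=5), N_2's equation is replaced by N_2=5 for every unit. Per-unit N_4: 8, 10, 2, -2, 6, 0. Mean = 4.
Observing N_2=5 restricts to units where N_2's equation naturally yields 5: N_1 ∈ {3, 4, 2}. In that subpopulation N_4 = 8, 10, 6, mean 8.
Difference = 4 − 8 = -4.

-4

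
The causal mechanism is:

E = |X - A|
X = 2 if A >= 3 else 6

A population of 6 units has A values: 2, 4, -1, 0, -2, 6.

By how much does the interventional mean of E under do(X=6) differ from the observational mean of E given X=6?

-1.75

The intervention sets X=6 in all 6 units regardless of A. Recomputing E per unit gives 4, 2, 7, 6, 8, 0; average 4.5.
Conditioning on X=6 selects the 4 unit(s) with A ∈ {2, -1, 0, -2}. Their E values: 4, 7, 6, 8. Mean = 6.25.
Difference = 4.5 − 6.25 = -1.75.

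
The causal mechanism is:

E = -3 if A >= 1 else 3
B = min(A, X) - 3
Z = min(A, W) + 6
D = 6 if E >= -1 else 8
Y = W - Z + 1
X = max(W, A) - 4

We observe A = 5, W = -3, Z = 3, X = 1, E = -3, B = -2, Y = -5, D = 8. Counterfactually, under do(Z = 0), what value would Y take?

The intervention breaks the incoming arrows to Z: Z = min(A, W) + 6 no longer applies, and Z = 0.
Y = W - Z + 1  [with W=-3, Z=0]  = -2

-2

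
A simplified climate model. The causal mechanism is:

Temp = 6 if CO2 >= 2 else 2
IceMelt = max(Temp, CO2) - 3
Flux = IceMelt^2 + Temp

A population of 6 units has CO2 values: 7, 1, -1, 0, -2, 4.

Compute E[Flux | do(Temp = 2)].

do(Temp=2) breaks Temp's dependence on CO2. With Temp=2 fixed, Flux across the units is 18, 3, 3, 3, 3, 3, mean 5.5.

5.5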